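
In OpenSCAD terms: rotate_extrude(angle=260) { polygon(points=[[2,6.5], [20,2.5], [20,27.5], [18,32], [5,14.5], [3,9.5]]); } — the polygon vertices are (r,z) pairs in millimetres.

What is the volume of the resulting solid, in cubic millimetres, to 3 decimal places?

Profile (r,z), 6 vertices: (2,6.5) (20,2.5) (20,27.5) (18,32) (5,14.5) (3,9.5)
edge 0: (2,6.5)→(20,2.5)  cross = 2·2.5 − 20·6.5 = -125.0000; (r_i+r_j)·cross = 22·-125.0000 = -2750.0000
edge 1: (20,2.5)→(20,27.5)  cross = 20·27.5 − 20·2.5 = 500.0000; (r_i+r_j)·cross = 40·500.0000 = 20000.0000
edge 2: (20,27.5)→(18,32)  cross = 20·32 − 18·27.5 = 145.0000; (r_i+r_j)·cross = 38·145.0000 = 5510.0000
edge 3: (18,32)→(5,14.5)  cross = 18·14.5 − 5·32 = 101.0000; (r_i+r_j)·cross = 23·101.0000 = 2323.0000
edge 4: (5,14.5)→(3,9.5)  cross = 5·9.5 − 3·14.5 = 4.0000; (r_i+r_j)·cross = 8·4.0000 = 32.0000
edge 5: (3,9.5)→(2,6.5)  cross = 3·6.5 − 2·9.5 = 0.5000; (r_i+r_j)·cross = 5·0.5000 = 2.5000
Σcross = 625.5000 → A = |Σcross|/2 = 312.7500 mm²
Σ(r_i+r_j)·cross = 25117.5000 → first moment M = |Σ|/6 = 4186.2500
R_c = M/A = 4186.2500/312.7500 = 13.3853 mm
θ = 260° = 4.537856 rad
V = θ·R_c·A = 4.537856·13.3853·312.7500 = 18996.600 mm³

Volume = 18996.600 mm³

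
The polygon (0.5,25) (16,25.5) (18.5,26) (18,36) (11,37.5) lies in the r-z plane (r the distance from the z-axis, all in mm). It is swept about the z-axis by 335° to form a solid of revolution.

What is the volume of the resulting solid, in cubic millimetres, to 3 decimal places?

Volume = 9697.858 mm³

Profile (r,z), 5 vertices: (0.5,25) (16,25.5) (18.5,26) (18,36) (11,37.5)
edge 0: (0.5,25)→(16,25.5)  cross = 0.5·25.5 − 16·25 = -387.2500; (r_i+r_j)·cross = 16.5·-387.2500 = -6389.6250
edge 1: (16,25.5)→(18.5,26)  cross = 16·26 − 18.5·25.5 = -55.7500; (r_i+r_j)·cross = 34.5·-55.7500 = -1923.3750
edge 2: (18.5,26)→(18,36)  cross = 18.5·36 − 18·26 = 198.0000; (r_i+r_j)·cross = 36.5·198.0000 = 7227.0000
edge 3: (18,36)→(11,37.5)  cross = 18·37.5 − 11·36 = 279.0000; (r_i+r_j)·cross = 29·279.0000 = 8091.0000
edge 4: (11,37.5)→(0.5,25)  cross = 11·25 − 0.5·37.5 = 256.2500; (r_i+r_j)·cross = 11.5·256.2500 = 2946.8750
Σcross = 290.2500 → A = |Σcross|/2 = 145.1250 mm²
Σ(r_i+r_j)·cross = 9951.8750 → first moment M = |Σ|/6 = 1658.6458
R_c = M/A = 1658.6458/145.1250 = 11.4291 mm
θ = 335° = 5.846853 rad
V = θ·R_c·A = 5.846853·11.4291·145.1250 = 9697.858 mm³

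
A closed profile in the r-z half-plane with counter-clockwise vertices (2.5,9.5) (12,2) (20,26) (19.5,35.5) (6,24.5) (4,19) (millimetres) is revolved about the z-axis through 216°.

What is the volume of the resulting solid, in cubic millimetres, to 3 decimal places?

Profile (r,z), 6 vertices: (2.5,9.5) (12,2) (20,26) (19.5,35.5) (6,24.5) (4,19)
edge 0: (2.5,9.5)→(12,2)  cross = 2.5·2 − 12·9.5 = -109.0000; (r_i+r_j)·cross = 14.5·-109.0000 = -1580.5000
edge 1: (12,2)→(20,26)  cross = 12·26 − 20·2 = 272.0000; (r_i+r_j)·cross = 32·272.0000 = 8704.0000
edge 2: (20,26)→(19.5,35.5)  cross = 20·35.5 − 19.5·26 = 203.0000; (r_i+r_j)·cross = 39.5·203.0000 = 8018.5000
edge 3: (19.5,35.5)→(6,24.5)  cross = 19.5·24.5 − 6·35.5 = 264.7500; (r_i+r_j)·cross = 25.5·264.7500 = 6751.1250
edge 4: (6,24.5)→(4,19)  cross = 6·19 − 4·24.5 = 16.0000; (r_i+r_j)·cross = 10·16.0000 = 160.0000
edge 5: (4,19)→(2.5,9.5)  cross = 4·9.5 − 2.5·19 = -9.5000; (r_i+r_j)·cross = 6.5·-9.5000 = -61.7500
Σcross = 637.2500 → A = |Σcross|/2 = 318.6250 mm²
Σ(r_i+r_j)·cross = 21991.3750 → first moment M = |Σ|/6 = 3665.2292
R_c = M/A = 3665.2292/318.6250 = 11.5033 mm
θ = 216° = 3.769911 rad
V = θ·R_c·A = 3.769911·11.5033·318.6250 = 13817.588 mm³

Volume = 13817.588 mm³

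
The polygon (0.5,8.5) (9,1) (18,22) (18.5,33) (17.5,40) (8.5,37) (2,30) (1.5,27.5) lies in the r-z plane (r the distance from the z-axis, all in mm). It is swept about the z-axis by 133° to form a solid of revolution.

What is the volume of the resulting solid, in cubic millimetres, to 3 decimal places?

Volume = 10345.980 mm³

Profile (r,z), 8 vertices: (0.5,8.5) (9,1) (18,22) (18.5,33) (17.5,40) (8.5,37) (2,30) (1.5,27.5)
edge 0: (0.5,8.5)→(9,1)  cross = 0.5·1 − 9·8.5 = -76.0000; (r_i+r_j)·cross = 9.5·-76.0000 = -722.0000
edge 1: (9,1)→(18,22)  cross = 9·22 − 18·1 = 180.0000; (r_i+r_j)·cross = 27·180.0000 = 4860.0000
edge 2: (18,22)→(18.5,33)  cross = 18·33 − 18.5·22 = 187.0000; (r_i+r_j)·cross = 36.5·187.0000 = 6825.5000
edge 3: (18.5,33)→(17.5,40)  cross = 18.5·40 − 17.5·33 = 162.5000; (r_i+r_j)·cross = 36·162.5000 = 5850.0000
edge 4: (17.5,40)→(8.5,37)  cross = 17.5·37 − 8.5·40 = 307.5000; (r_i+r_j)·cross = 26·307.5000 = 7995.0000
edge 5: (8.5,37)→(2,30)  cross = 8.5·30 − 2·37 = 181.0000; (r_i+r_j)·cross = 10.5·181.0000 = 1900.5000
edge 6: (2,30)→(1.5,27.5)  cross = 2·27.5 − 1.5·30 = 10.0000; (r_i+r_j)·cross = 3.5·10.0000 = 35.0000
edge 7: (1.5,27.5)→(0.5,8.5)  cross = 1.5·8.5 − 0.5·27.5 = -1.0000; (r_i+r_j)·cross = 2·-1.0000 = -2.0000
Σcross = 951.0000 → A = |Σcross|/2 = 475.5000 mm²
Σ(r_i+r_j)·cross = 26742.0000 → first moment M = |Σ|/6 = 4457.0000
R_c = M/A = 4457.0000/475.5000 = 9.3733 mm
θ = 133° = 2.321288 rad
V = θ·R_c·A = 2.321288·9.3733·475.5000 = 10345.980 mm³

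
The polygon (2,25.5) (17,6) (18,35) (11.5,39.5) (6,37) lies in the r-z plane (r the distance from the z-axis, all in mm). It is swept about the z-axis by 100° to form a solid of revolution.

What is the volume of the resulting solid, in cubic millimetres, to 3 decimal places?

Profile (r,z), 5 vertices: (2,25.5) (17,6) (18,35) (11.5,39.5) (6,37)
edge 0: (2,25.5)→(17,6)  cross = 2·6 − 17·25.5 = -421.5000; (r_i+r_j)·cross = 19·-421.5000 = -8008.5000
edge 1: (17,6)→(18,35)  cross = 17·35 − 18·6 = 487.0000; (r_i+r_j)·cross = 35·487.0000 = 17045.0000
edge 2: (18,35)→(11.5,39.5)  cross = 18·39.5 − 11.5·35 = 308.5000; (r_i+r_j)·cross = 29.5·308.5000 = 9100.7500
edge 3: (11.5,39.5)→(6,37)  cross = 11.5·37 − 6·39.5 = 188.5000; (r_i+r_j)·cross = 17.5·188.5000 = 3298.7500
edge 4: (6,37)→(2,25.5)  cross = 6·25.5 − 2·37 = 79.0000; (r_i+r_j)·cross = 8·79.0000 = 632.0000
Σcross = 641.5000 → A = |Σcross|/2 = 320.7500 mm²
Σ(r_i+r_j)·cross = 22068.0000 → first moment M = |Σ|/6 = 3678.0000
R_c = M/A = 3678.0000/320.7500 = 11.4669 mm
θ = 100° = 1.745329 rad
V = θ·R_c·A = 1.745329·11.4669·320.7500 = 6419.321 mm³

Volume = 6419.321 mm³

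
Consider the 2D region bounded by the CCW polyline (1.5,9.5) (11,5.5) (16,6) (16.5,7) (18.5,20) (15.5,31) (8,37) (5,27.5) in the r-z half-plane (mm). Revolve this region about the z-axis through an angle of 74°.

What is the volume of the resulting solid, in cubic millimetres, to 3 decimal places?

Volume = 4896.403 mm³

Profile (r,z), 8 vertices: (1.5,9.5) (11,5.5) (16,6) (16.5,7) (18.5,20) (15.5,31) (8,37) (5,27.5)
edge 0: (1.5,9.5)→(11,5.5)  cross = 1.5·5.5 − 11·9.5 = -96.2500; (r_i+r_j)·cross = 12.5·-96.2500 = -1203.1250
edge 1: (11,5.5)→(16,6)  cross = 11·6 − 16·5.5 = -22.0000; (r_i+r_j)·cross = 27·-22.0000 = -594.0000
edge 2: (16,6)→(16.5,7)  cross = 16·7 − 16.5·6 = 13.0000; (r_i+r_j)·cross = 32.5·13.0000 = 422.5000
edge 3: (16.5,7)→(18.5,20)  cross = 16.5·20 − 18.5·7 = 200.5000; (r_i+r_j)·cross = 35·200.5000 = 7017.5000
edge 4: (18.5,20)→(15.5,31)  cross = 18.5·31 − 15.5·20 = 263.5000; (r_i+r_j)·cross = 34·263.5000 = 8959.0000
edge 5: (15.5,31)→(8,37)  cross = 15.5·37 − 8·31 = 325.5000; (r_i+r_j)·cross = 23.5·325.5000 = 7649.2500
edge 6: (8,37)→(5,27.5)  cross = 8·27.5 − 5·37 = 35.0000; (r_i+r_j)·cross = 13·35.0000 = 455.0000
edge 7: (5,27.5)→(1.5,9.5)  cross = 5·9.5 − 1.5·27.5 = 6.2500; (r_i+r_j)·cross = 6.5·6.2500 = 40.6250
Σcross = 725.5000 → A = |Σcross|/2 = 362.7500 mm²
Σ(r_i+r_j)·cross = 22746.7500 → first moment M = |Σ|/6 = 3791.1250
R_c = M/A = 3791.1250/362.7500 = 10.4511 mm
θ = 74° = 1.291544 rad
V = θ·R_c·A = 1.291544·10.4511·362.7500 = 4896.403 mm³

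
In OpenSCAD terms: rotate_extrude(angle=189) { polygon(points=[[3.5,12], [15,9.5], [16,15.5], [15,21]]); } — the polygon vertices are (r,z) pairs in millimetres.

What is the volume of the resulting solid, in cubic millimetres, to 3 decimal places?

Volume = 2726.559 mm³

Profile (r,z), 4 vertices: (3.5,12) (15,9.5) (16,15.5) (15,21)
edge 0: (3.5,12)→(15,9.5)  cross = 3.5·9.5 − 15·12 = -146.7500; (r_i+r_j)·cross = 18.5·-146.7500 = -2714.8750
edge 1: (15,9.5)→(16,15.5)  cross = 15·15.5 − 16·9.5 = 80.5000; (r_i+r_j)·cross = 31·80.5000 = 2495.5000
edge 2: (16,15.5)→(15,21)  cross = 16·21 − 15·15.5 = 103.5000; (r_i+r_j)·cross = 31·103.5000 = 3208.5000
edge 3: (15,21)→(3.5,12)  cross = 15·12 − 3.5·21 = 106.5000; (r_i+r_j)·cross = 18.5·106.5000 = 1970.2500
Σcross = 143.7500 → A = |Σcross|/2 = 71.8750 mm²
Σ(r_i+r_j)·cross = 4959.3750 → first moment M = |Σ|/6 = 826.5625
R_c = M/A = 826.5625/71.8750 = 11.5000 mm
θ = 189° = 3.298672 rad
V = θ·R_c·A = 3.298672·11.5000·71.8750 = 2726.559 mm³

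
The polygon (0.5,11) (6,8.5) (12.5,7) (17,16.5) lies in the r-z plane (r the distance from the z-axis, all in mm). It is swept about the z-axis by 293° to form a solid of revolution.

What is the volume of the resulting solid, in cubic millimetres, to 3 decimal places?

Volume = 3504.668 mm³

Profile (r,z), 4 vertices: (0.5,11) (6,8.5) (12.5,7) (17,16.5)
edge 0: (0.5,11)→(6,8.5)  cross = 0.5·8.5 − 6·11 = -61.7500; (r_i+r_j)·cross = 6.5·-61.7500 = -401.3750
edge 1: (6,8.5)→(12.5,7)  cross = 6·7 − 12.5·8.5 = -64.2500; (r_i+r_j)·cross = 18.5·-64.2500 = -1188.6250
edge 2: (12.5,7)→(17,16.5)  cross = 12.5·16.5 − 17·7 = 87.2500; (r_i+r_j)·cross = 29.5·87.2500 = 2573.8750
edge 3: (17,16.5)→(0.5,11)  cross = 17·11 − 0.5·16.5 = 178.7500; (r_i+r_j)·cross = 17.5·178.7500 = 3128.1250
Σcross = 140.0000 → A = |Σcross|/2 = 70.0000 mm²
Σ(r_i+r_j)·cross = 4112.0000 → first moment M = |Σ|/6 = 685.3333
R_c = M/A = 685.3333/70.0000 = 9.7905 mm
θ = 293° = 5.113815 rad
V = θ·R_c·A = 5.113815·9.7905·70.0000 = 3504.668 mm³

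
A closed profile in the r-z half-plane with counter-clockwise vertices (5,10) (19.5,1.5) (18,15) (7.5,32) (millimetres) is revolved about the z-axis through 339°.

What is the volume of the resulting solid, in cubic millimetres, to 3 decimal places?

Profile (r,z), 4 vertices: (5,10) (19.5,1.5) (18,15) (7.5,32)
edge 0: (5,10)→(19.5,1.5)  cross = 5·1.5 − 19.5·10 = -187.5000; (r_i+r_j)·cross = 24.5·-187.5000 = -4593.7500
edge 1: (19.5,1.5)→(18,15)  cross = 19.5·15 − 18·1.5 = 265.5000; (r_i+r_j)·cross = 37.5·265.5000 = 9956.2500
edge 2: (18,15)→(7.5,32)  cross = 18·32 − 7.5·15 = 463.5000; (r_i+r_j)·cross = 25.5·463.5000 = 11819.2500
edge 3: (7.5,32)→(5,10)  cross = 7.5·10 − 5·32 = -85.0000; (r_i+r_j)·cross = 12.5·-85.0000 = -1062.5000
Σcross = 456.5000 → A = |Σcross|/2 = 228.2500 mm²
Σ(r_i+r_j)·cross = 16119.2500 → first moment M = |Σ|/6 = 2686.5417
R_c = M/A = 2686.5417/228.2500 = 11.7702 mm
θ = 339° = 5.916666 rad
V = θ·R_c·A = 5.916666·11.7702·228.2500 = 15895.370 mm³

Volume = 15895.370 mm³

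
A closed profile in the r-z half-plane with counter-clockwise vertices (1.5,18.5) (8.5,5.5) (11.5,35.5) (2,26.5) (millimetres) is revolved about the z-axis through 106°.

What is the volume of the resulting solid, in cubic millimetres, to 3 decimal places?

Volume = 1981.402 mm³

Profile (r,z), 4 vertices: (1.5,18.5) (8.5,5.5) (11.5,35.5) (2,26.5)
edge 0: (1.5,18.5)→(8.5,5.5)  cross = 1.5·5.5 − 8.5·18.5 = -149.0000; (r_i+r_j)·cross = 10·-149.0000 = -1490.0000
edge 1: (8.5,5.5)→(11.5,35.5)  cross = 8.5·35.5 − 11.5·5.5 = 238.5000; (r_i+r_j)·cross = 20·238.5000 = 4770.0000
edge 2: (11.5,35.5)→(2,26.5)  cross = 11.5·26.5 − 2·35.5 = 233.7500; (r_i+r_j)·cross = 13.5·233.7500 = 3155.6250
edge 3: (2,26.5)→(1.5,18.5)  cross = 2·18.5 − 1.5·26.5 = -2.7500; (r_i+r_j)·cross = 3.5·-2.7500 = -9.6250
Σcross = 320.5000 → A = |Σcross|/2 = 160.2500 mm²
Σ(r_i+r_j)·cross = 6426.0000 → first moment M = |Σ|/6 = 1071.0000
R_c = M/A = 1071.0000/160.2500 = 6.6833 mm
θ = 106° = 1.850049 rad
V = θ·R_c·A = 1.850049·6.6833·160.2500 = 1981.402 mm³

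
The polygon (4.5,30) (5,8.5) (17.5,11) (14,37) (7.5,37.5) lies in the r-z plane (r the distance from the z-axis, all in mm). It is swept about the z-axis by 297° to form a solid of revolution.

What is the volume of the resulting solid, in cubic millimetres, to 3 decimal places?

Profile (r,z), 5 vertices: (4.5,30) (5,8.5) (17.5,11) (14,37) (7.5,37.5)
edge 0: (4.5,30)→(5,8.5)  cross = 4.5·8.5 − 5·30 = -111.7500; (r_i+r_j)·cross = 9.5·-111.7500 = -1061.6250
edge 1: (5,8.5)→(17.5,11)  cross = 5·11 − 17.5·8.5 = -93.7500; (r_i+r_j)·cross = 22.5·-93.7500 = -2109.3750
edge 2: (17.5,11)→(14,37)  cross = 17.5·37 − 14·11 = 493.5000; (r_i+r_j)·cross = 31.5·493.5000 = 15545.2500
edge 3: (14,37)→(7.5,37.5)  cross = 14·37.5 − 7.5·37 = 247.5000; (r_i+r_j)·cross = 21.5·247.5000 = 5321.2500
edge 4: (7.5,37.5)→(4.5,30)  cross = 7.5·30 − 4.5·37.5 = 56.2500; (r_i+r_j)·cross = 12·56.2500 = 675.0000
Σcross = 591.7500 → A = |Σcross|/2 = 295.8750 mm²
Σ(r_i+r_j)·cross = 18370.5000 → first moment M = |Σ|/6 = 3061.7500
R_c = M/A = 3061.7500/295.8750 = 10.3481 mm
θ = 297° = 5.183628 rad
V = θ·R_c·A = 5.183628·10.3481·295.8750 = 15870.973 mm³

Volume = 15870.973 mm³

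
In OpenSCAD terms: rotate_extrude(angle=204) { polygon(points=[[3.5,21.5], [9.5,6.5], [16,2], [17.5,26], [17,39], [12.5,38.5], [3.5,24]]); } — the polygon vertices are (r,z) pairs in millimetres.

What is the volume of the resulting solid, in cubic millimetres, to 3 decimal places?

Profile (r,z), 7 vertices: (3.5,21.5) (9.5,6.5) (16,2) (17.5,26) (17,39) (12.5,38.5) (3.5,24)
edge 0: (3.5,21.5)→(9.5,6.5)  cross = 3.5·6.5 − 9.5·21.5 = -181.5000; (r_i+r_j)·cross = 13·-181.5000 = -2359.5000
edge 1: (9.5,6.5)→(16,2)  cross = 9.5·2 − 16·6.5 = -85.0000; (r_i+r_j)·cross = 25.5·-85.0000 = -2167.5000
edge 2: (16,2)→(17.5,26)  cross = 16·26 − 17.5·2 = 381.0000; (r_i+r_j)·cross = 33.5·381.0000 = 12763.5000
edge 3: (17.5,26)→(17,39)  cross = 17.5·39 − 17·26 = 240.5000; (r_i+r_j)·cross = 34.5·240.5000 = 8297.2500
edge 4: (17,39)→(12.5,38.5)  cross = 17·38.5 − 12.5·39 = 167.0000; (r_i+r_j)·cross = 29.5·167.0000 = 4926.5000
edge 5: (12.5,38.5)→(3.5,24)  cross = 12.5·24 − 3.5·38.5 = 165.2500; (r_i+r_j)·cross = 16·165.2500 = 2644.0000
edge 6: (3.5,24)→(3.5,21.5)  cross = 3.5·21.5 − 3.5·24 = -8.7500; (r_i+r_j)·cross = 7·-8.7500 = -61.2500
Σcross = 678.5000 → A = |Σcross|/2 = 339.2500 mm²
Σ(r_i+r_j)·cross = 24043.0000 → first moment M = |Σ|/6 = 4007.1667
R_c = M/A = 4007.1667/339.2500 = 11.8118 mm
θ = 204° = 3.560472 rad
V = θ·R_c·A = 3.560472·11.8118·339.2500 = 14267.403 mm³

Volume = 14267.403 mm³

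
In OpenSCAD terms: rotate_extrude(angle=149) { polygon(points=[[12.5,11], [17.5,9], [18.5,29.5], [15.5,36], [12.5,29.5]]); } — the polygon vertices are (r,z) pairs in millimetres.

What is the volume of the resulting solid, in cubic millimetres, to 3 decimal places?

Volume = 5075.497 mm³

Profile (r,z), 5 vertices: (12.5,11) (17.5,9) (18.5,29.5) (15.5,36) (12.5,29.5)
edge 0: (12.5,11)→(17.5,9)  cross = 12.5·9 − 17.5·11 = -80.0000; (r_i+r_j)·cross = 30·-80.0000 = -2400.0000
edge 1: (17.5,9)→(18.5,29.5)  cross = 17.5·29.5 − 18.5·9 = 349.7500; (r_i+r_j)·cross = 36·349.7500 = 12591.0000
edge 2: (18.5,29.5)→(15.5,36)  cross = 18.5·36 − 15.5·29.5 = 208.7500; (r_i+r_j)·cross = 34·208.7500 = 7097.5000
edge 3: (15.5,36)→(12.5,29.5)  cross = 15.5·29.5 − 12.5·36 = 7.2500; (r_i+r_j)·cross = 28·7.2500 = 203.0000
edge 4: (12.5,29.5)→(12.5,11)  cross = 12.5·11 − 12.5·29.5 = -231.2500; (r_i+r_j)·cross = 25·-231.2500 = -5781.2500
Σcross = 254.5000 → A = |Σcross|/2 = 127.2500 mm²
Σ(r_i+r_j)·cross = 11710.2500 → first moment M = |Σ|/6 = 1951.7083
R_c = M/A = 1951.7083/127.2500 = 15.3376 mm
θ = 149° = 2.600541 rad
V = θ·R_c·A = 2.600541·15.3376·127.2500 = 5075.497 mm³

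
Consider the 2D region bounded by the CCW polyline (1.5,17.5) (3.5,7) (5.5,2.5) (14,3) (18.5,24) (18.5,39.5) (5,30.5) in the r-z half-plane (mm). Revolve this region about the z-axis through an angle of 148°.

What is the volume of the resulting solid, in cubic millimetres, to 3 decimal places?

Profile (r,z), 7 vertices: (1.5,17.5) (3.5,7) (5.5,2.5) (14,3) (18.5,24) (18.5,39.5) (5,30.5)
edge 0: (1.5,17.5)→(3.5,7)  cross = 1.5·7 − 3.5·17.5 = -50.7500; (r_i+r_j)·cross = 5·-50.7500 = -253.7500
edge 1: (3.5,7)→(5.5,2.5)  cross = 3.5·2.5 − 5.5·7 = -29.7500; (r_i+r_j)·cross = 9·-29.7500 = -267.7500
edge 2: (5.5,2.5)→(14,3)  cross = 5.5·3 − 14·2.5 = -18.5000; (r_i+r_j)·cross = 19.5·-18.5000 = -360.7500
edge 3: (14,3)→(18.5,24)  cross = 14·24 − 18.5·3 = 280.5000; (r_i+r_j)·cross = 32.5·280.5000 = 9116.2500
edge 4: (18.5,24)→(18.5,39.5)  cross = 18.5·39.5 − 18.5·24 = 286.7500; (r_i+r_j)·cross = 37·286.7500 = 10609.7500
edge 5: (18.5,39.5)→(5,30.5)  cross = 18.5·30.5 − 5·39.5 = 366.7500; (r_i+r_j)·cross = 23.5·366.7500 = 8618.6250
edge 6: (5,30.5)→(1.5,17.5)  cross = 5·17.5 − 1.5·30.5 = 41.7500; (r_i+r_j)·cross = 6.5·41.7500 = 271.3750
Σcross = 876.7500 → A = |Σcross|/2 = 438.3750 mm²
Σ(r_i+r_j)·cross = 27733.7500 → first moment M = |Σ|/6 = 4622.2917
R_c = M/A = 4622.2917/438.3750 = 10.5441 mm
θ = 148° = 2.583087 rad
V = θ·R_c·A = 2.583087·10.5441·438.3750 = 11939.783 mm³

Volume = 11939.783 mm³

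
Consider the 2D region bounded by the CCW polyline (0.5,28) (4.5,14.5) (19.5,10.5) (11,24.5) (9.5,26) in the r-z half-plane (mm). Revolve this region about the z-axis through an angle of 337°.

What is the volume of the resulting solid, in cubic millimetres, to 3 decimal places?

Profile (r,z), 5 vertices: (0.5,28) (4.5,14.5) (19.5,10.5) (11,24.5) (9.5,26)
edge 0: (0.5,28)→(4.5,14.5)  cross = 0.5·14.5 − 4.5·28 = -118.7500; (r_i+r_j)·cross = 5·-118.7500 = -593.7500
edge 1: (4.5,14.5)→(19.5,10.5)  cross = 4.5·10.5 − 19.5·14.5 = -235.5000; (r_i+r_j)·cross = 24·-235.5000 = -5652.0000
edge 2: (19.5,10.5)→(11,24.5)  cross = 19.5·24.5 − 11·10.5 = 362.2500; (r_i+r_j)·cross = 30.5·362.2500 = 11048.6250
edge 3: (11,24.5)→(9.5,26)  cross = 11·26 − 9.5·24.5 = 53.2500; (r_i+r_j)·cross = 20.5·53.2500 = 1091.6250
edge 4: (9.5,26)→(0.5,28)  cross = 9.5·28 − 0.5·26 = 253.0000; (r_i+r_j)·cross = 10·253.0000 = 2530.0000
Σcross = 314.2500 → A = |Σcross|/2 = 157.1250 mm²
Σ(r_i+r_j)·cross = 8424.5000 → first moment M = |Σ|/6 = 1404.0833
R_c = M/A = 1404.0833/157.1250 = 8.9361 mm
θ = 337° = 5.881760 rad
V = θ·R_c·A = 5.881760·8.9361·157.1250 = 8258.481 mm³

Volume = 8258.481 mm³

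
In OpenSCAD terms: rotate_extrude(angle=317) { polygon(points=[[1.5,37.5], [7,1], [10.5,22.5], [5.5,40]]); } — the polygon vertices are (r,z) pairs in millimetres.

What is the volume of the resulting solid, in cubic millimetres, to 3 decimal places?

Volume = 5641.273 mm³

Profile (r,z), 4 vertices: (1.5,37.5) (7,1) (10.5,22.5) (5.5,40)
edge 0: (1.5,37.5)→(7,1)  cross = 1.5·1 − 7·37.5 = -261.0000; (r_i+r_j)·cross = 8.5·-261.0000 = -2218.5000
edge 1: (7,1)→(10.5,22.5)  cross = 7·22.5 − 10.5·1 = 147.0000; (r_i+r_j)·cross = 17.5·147.0000 = 2572.5000
edge 2: (10.5,22.5)→(5.5,40)  cross = 10.5·40 − 5.5·22.5 = 296.2500; (r_i+r_j)·cross = 16·296.2500 = 4740.0000
edge 3: (5.5,40)→(1.5,37.5)  cross = 5.5·37.5 − 1.5·40 = 146.2500; (r_i+r_j)·cross = 7·146.2500 = 1023.7500
Σcross = 328.5000 → A = |Σcross|/2 = 164.2500 mm²
Σ(r_i+r_j)·cross = 6117.7500 → first moment M = |Σ|/6 = 1019.6250
R_c = M/A = 1019.6250/164.2500 = 6.2078 mm
θ = 317° = 5.532694 rad
V = θ·R_c·A = 5.532694·6.2078·164.2500 = 5641.273 mm³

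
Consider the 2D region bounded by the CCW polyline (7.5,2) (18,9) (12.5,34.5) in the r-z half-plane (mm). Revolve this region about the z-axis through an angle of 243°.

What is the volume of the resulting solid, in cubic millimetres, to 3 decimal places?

Volume = 8226.064 mm³

Profile (r,z), 3 vertices: (7.5,2) (18,9) (12.5,34.5)
edge 0: (7.5,2)→(18,9)  cross = 7.5·9 − 18·2 = 31.5000; (r_i+r_j)·cross = 25.5·31.5000 = 803.2500
edge 1: (18,9)→(12.5,34.5)  cross = 18·34.5 − 12.5·9 = 508.5000; (r_i+r_j)·cross = 30.5·508.5000 = 15509.2500
edge 2: (12.5,34.5)→(7.5,2)  cross = 12.5·2 − 7.5·34.5 = -233.7500; (r_i+r_j)·cross = 20·-233.7500 = -4675.0000
Σcross = 306.2500 → A = |Σcross|/2 = 153.1250 mm²
Σ(r_i+r_j)·cross = 11637.5000 → first moment M = |Σ|/6 = 1939.5833
R_c = M/A = 1939.5833/153.1250 = 12.6667 mm
θ = 243° = 4.241150 rad
V = θ·R_c·A = 4.241150·12.6667·153.1250 = 8226.064 mm³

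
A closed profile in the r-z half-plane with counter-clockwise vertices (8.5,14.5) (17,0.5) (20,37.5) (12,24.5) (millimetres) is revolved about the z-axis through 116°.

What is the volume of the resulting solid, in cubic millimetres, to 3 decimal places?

Volume = 5944.847 mm³

Profile (r,z), 4 vertices: (8.5,14.5) (17,0.5) (20,37.5) (12,24.5)
edge 0: (8.5,14.5)→(17,0.5)  cross = 8.5·0.5 − 17·14.5 = -242.2500; (r_i+r_j)·cross = 25.5·-242.2500 = -6177.3750
edge 1: (17,0.5)→(20,37.5)  cross = 17·37.5 − 20·0.5 = 627.5000; (r_i+r_j)·cross = 37·627.5000 = 23217.5000
edge 2: (20,37.5)→(12,24.5)  cross = 20·24.5 − 12·37.5 = 40.0000; (r_i+r_j)·cross = 32·40.0000 = 1280.0000
edge 3: (12,24.5)→(8.5,14.5)  cross = 12·14.5 − 8.5·24.5 = -34.2500; (r_i+r_j)·cross = 20.5·-34.2500 = -702.1250
Σcross = 391.0000 → A = |Σcross|/2 = 195.5000 mm²
Σ(r_i+r_j)·cross = 17618.0000 → first moment M = |Σ|/6 = 2936.3333
R_c = M/A = 2936.3333/195.5000 = 15.0196 mm
θ = 116° = 2.024582 rad
V = θ·R_c·A = 2.024582·15.0196·195.5000 = 5944.847 mm³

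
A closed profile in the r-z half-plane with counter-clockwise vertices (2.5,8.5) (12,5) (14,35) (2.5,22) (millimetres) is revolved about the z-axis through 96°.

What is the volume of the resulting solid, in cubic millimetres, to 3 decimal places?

Profile (r,z), 4 vertices: (2.5,8.5) (12,5) (14,35) (2.5,22)
edge 0: (2.5,8.5)→(12,5)  cross = 2.5·5 − 12·8.5 = -89.5000; (r_i+r_j)·cross = 14.5·-89.5000 = -1297.7500
edge 1: (12,5)→(14,35)  cross = 12·35 − 14·5 = 350.0000; (r_i+r_j)·cross = 26·350.0000 = 9100.0000
edge 2: (14,35)→(2.5,22)  cross = 14·22 − 2.5·35 = 220.5000; (r_i+r_j)·cross = 16.5·220.5000 = 3638.2500
edge 3: (2.5,22)→(2.5,8.5)  cross = 2.5·8.5 − 2.5·22 = -33.7500; (r_i+r_j)·cross = 5·-33.7500 = -168.7500
Σcross = 447.2500 → A = |Σcross|/2 = 223.6250 mm²
Σ(r_i+r_j)·cross = 11271.7500 → first moment M = |Σ|/6 = 1878.6250
R_c = M/A = 1878.6250/223.6250 = 8.4008 mm
θ = 96° = 1.675516 rad
V = θ·R_c·A = 1.675516·8.4008·223.6250 = 3147.666 mm³

Volume = 3147.666 mm³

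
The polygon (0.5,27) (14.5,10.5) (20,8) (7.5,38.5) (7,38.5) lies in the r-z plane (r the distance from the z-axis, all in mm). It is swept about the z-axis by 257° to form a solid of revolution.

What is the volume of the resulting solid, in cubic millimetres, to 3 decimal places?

Volume = 9001.269 mm³

Profile (r,z), 5 vertices: (0.5,27) (14.5,10.5) (20,8) (7.5,38.5) (7,38.5)
edge 0: (0.5,27)→(14.5,10.5)  cross = 0.5·10.5 − 14.5·27 = -386.2500; (r_i+r_j)·cross = 15·-386.2500 = -5793.7500
edge 1: (14.5,10.5)→(20,8)  cross = 14.5·8 − 20·10.5 = -94.0000; (r_i+r_j)·cross = 34.5·-94.0000 = -3243.0000
edge 2: (20,8)→(7.5,38.5)  cross = 20·38.5 − 7.5·8 = 710.0000; (r_i+r_j)·cross = 27.5·710.0000 = 19525.0000
edge 3: (7.5,38.5)→(7,38.5)  cross = 7.5·38.5 − 7·38.5 = 19.2500; (r_i+r_j)·cross = 14.5·19.2500 = 279.1250
edge 4: (7,38.5)→(0.5,27)  cross = 7·27 − 0.5·38.5 = 169.7500; (r_i+r_j)·cross = 7.5·169.7500 = 1273.1250
Σcross = 418.7500 → A = |Σcross|/2 = 209.3750 mm²
Σ(r_i+r_j)·cross = 12040.5000 → first moment M = |Σ|/6 = 2006.7500
R_c = M/A = 2006.7500/209.3750 = 9.5845 mm
θ = 257° = 4.485496 rad
V = θ·R_c·A = 4.485496·9.5845·209.3750 = 9001.269 mm³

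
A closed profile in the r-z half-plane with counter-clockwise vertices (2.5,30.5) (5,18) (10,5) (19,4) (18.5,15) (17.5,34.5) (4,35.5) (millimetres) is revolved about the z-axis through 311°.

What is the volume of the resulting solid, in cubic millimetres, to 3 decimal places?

Volume = 24714.696 mm³

Profile (r,z), 7 vertices: (2.5,30.5) (5,18) (10,5) (19,4) (18.5,15) (17.5,34.5) (4,35.5)
edge 0: (2.5,30.5)→(5,18)  cross = 2.5·18 − 5·30.5 = -107.5000; (r_i+r_j)·cross = 7.5·-107.5000 = -806.2500
edge 1: (5,18)→(10,5)  cross = 5·5 − 10·18 = -155.0000; (r_i+r_j)·cross = 15·-155.0000 = -2325.0000
edge 2: (10,5)→(19,4)  cross = 10·4 − 19·5 = -55.0000; (r_i+r_j)·cross = 29·-55.0000 = -1595.0000
edge 3: (19,4)→(18.5,15)  cross = 19·15 − 18.5·4 = 211.0000; (r_i+r_j)·cross = 37.5·211.0000 = 7912.5000
edge 4: (18.5,15)→(17.5,34.5)  cross = 18.5·34.5 − 17.5·15 = 375.7500; (r_i+r_j)·cross = 36·375.7500 = 13527.0000
edge 5: (17.5,34.5)→(4,35.5)  cross = 17.5·35.5 − 4·34.5 = 483.2500; (r_i+r_j)·cross = 21.5·483.2500 = 10389.8750
edge 6: (4,35.5)→(2.5,30.5)  cross = 4·30.5 − 2.5·35.5 = 33.2500; (r_i+r_j)·cross = 6.5·33.2500 = 216.1250
Σcross = 785.7500 → A = |Σcross|/2 = 392.8750 mm²
Σ(r_i+r_j)·cross = 27319.2500 → first moment M = |Σ|/6 = 4553.2083
R_c = M/A = 4553.2083/392.8750 = 11.5895 mm
θ = 311° = 5.427974 rad
V = θ·R_c·A = 5.427974·11.5895·392.8750 = 24714.696 mm³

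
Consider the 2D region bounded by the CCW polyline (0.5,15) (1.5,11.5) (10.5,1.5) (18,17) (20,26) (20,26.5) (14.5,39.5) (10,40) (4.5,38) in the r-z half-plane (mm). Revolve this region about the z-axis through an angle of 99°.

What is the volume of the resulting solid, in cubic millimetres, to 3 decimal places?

Volume = 8581.676 mm³

Profile (r,z), 9 vertices: (0.5,15) (1.5,11.5) (10.5,1.5) (18,17) (20,26) (20,26.5) (14.5,39.5) (10,40) (4.5,38)
edge 0: (0.5,15)→(1.5,11.5)  cross = 0.5·11.5 − 1.5·15 = -16.7500; (r_i+r_j)·cross = 2·-16.7500 = -33.5000
edge 1: (1.5,11.5)→(10.5,1.5)  cross = 1.5·1.5 − 10.5·11.5 = -118.5000; (r_i+r_j)·cross = 12·-118.5000 = -1422.0000
edge 2: (10.5,1.5)→(18,17)  cross = 10.5·17 − 18·1.5 = 151.5000; (r_i+r_j)·cross = 28.5·151.5000 = 4317.7500
edge 3: (18,17)→(20,26)  cross = 18·26 − 20·17 = 128.0000; (r_i+r_j)·cross = 38·128.0000 = 4864.0000
edge 4: (20,26)→(20,26.5)  cross = 20·26.5 − 20·26 = 10.0000; (r_i+r_j)·cross = 40·10.0000 = 400.0000
edge 5: (20,26.5)→(14.5,39.5)  cross = 20·39.5 − 14.5·26.5 = 405.7500; (r_i+r_j)·cross = 34.5·405.7500 = 13998.3750
edge 6: (14.5,39.5)→(10,40)  cross = 14.5·40 − 10·39.5 = 185.0000; (r_i+r_j)·cross = 24.5·185.0000 = 4532.5000
edge 7: (10,40)→(4.5,38)  cross = 10·38 − 4.5·40 = 200.0000; (r_i+r_j)·cross = 14.5·200.0000 = 2900.0000
edge 8: (4.5,38)→(0.5,15)  cross = 4.5·15 − 0.5·38 = 48.5000; (r_i+r_j)·cross = 5·48.5000 = 242.5000
Σcross = 993.5000 → A = |Σcross|/2 = 496.7500 mm²
Σ(r_i+r_j)·cross = 29799.6250 → first moment M = |Σ|/6 = 4966.6042
R_c = M/A = 4966.6042/496.7500 = 9.9982 mm
θ = 99° = 1.727876 rad
V = θ·R_c·A = 1.727876·9.9982·496.7500 = 8581.676 mm³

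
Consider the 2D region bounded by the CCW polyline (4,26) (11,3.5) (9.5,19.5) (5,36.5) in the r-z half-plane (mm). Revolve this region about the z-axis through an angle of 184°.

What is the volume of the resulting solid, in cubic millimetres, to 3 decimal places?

Volume = 1662.304 mm³

Profile (r,z), 4 vertices: (4,26) (11,3.5) (9.5,19.5) (5,36.5)
edge 0: (4,26)→(11,3.5)  cross = 4·3.5 − 11·26 = -272.0000; (r_i+r_j)·cross = 15·-272.0000 = -4080.0000
edge 1: (11,3.5)→(9.5,19.5)  cross = 11·19.5 − 9.5·3.5 = 181.2500; (r_i+r_j)·cross = 20.5·181.2500 = 3715.6250
edge 2: (9.5,19.5)→(5,36.5)  cross = 9.5·36.5 − 5·19.5 = 249.2500; (r_i+r_j)·cross = 14.5·249.2500 = 3614.1250
edge 3: (5,36.5)→(4,26)  cross = 5·26 − 4·36.5 = -16.0000; (r_i+r_j)·cross = 9·-16.0000 = -144.0000
Σcross = 142.5000 → A = |Σcross|/2 = 71.2500 mm²
Σ(r_i+r_j)·cross = 3105.7500 → first moment M = |Σ|/6 = 517.6250
R_c = M/A = 517.6250/71.2500 = 7.2649 mm
θ = 184° = 3.211406 rad
V = θ·R_c·A = 3.211406·7.2649·71.2500 = 1662.304 mm³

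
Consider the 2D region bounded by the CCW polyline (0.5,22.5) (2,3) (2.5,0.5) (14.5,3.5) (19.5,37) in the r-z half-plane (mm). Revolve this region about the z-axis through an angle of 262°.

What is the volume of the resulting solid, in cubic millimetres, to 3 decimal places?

Profile (r,z), 5 vertices: (0.5,22.5) (2,3) (2.5,0.5) (14.5,3.5) (19.5,37)
edge 0: (0.5,22.5)→(2,3)  cross = 0.5·3 − 2·22.5 = -43.5000; (r_i+r_j)·cross = 2.5·-43.5000 = -108.7500
edge 1: (2,3)→(2.5,0.5)  cross = 2·0.5 − 2.5·3 = -6.5000; (r_i+r_j)·cross = 4.5·-6.5000 = -29.2500
edge 2: (2.5,0.5)→(14.5,3.5)  cross = 2.5·3.5 − 14.5·0.5 = 1.5000; (r_i+r_j)·cross = 17·1.5000 = 25.5000
edge 3: (14.5,3.5)→(19.5,37)  cross = 14.5·37 − 19.5·3.5 = 468.2500; (r_i+r_j)·cross = 34·468.2500 = 15920.5000
edge 4: (19.5,37)→(0.5,22.5)  cross = 19.5·22.5 − 0.5·37 = 420.2500; (r_i+r_j)·cross = 20·420.2500 = 8405.0000
Σcross = 840.0000 → A = |Σcross|/2 = 420.0000 mm²
Σ(r_i+r_j)·cross = 24213.0000 → first moment M = |Σ|/6 = 4035.5000
R_c = M/A = 4035.5000/420.0000 = 9.6083 mm
θ = 262° = 4.572763 rad
V = θ·R_c·A = 4.572763·9.6083·420.0000 = 18453.384 mm³

Volume = 18453.384 mm³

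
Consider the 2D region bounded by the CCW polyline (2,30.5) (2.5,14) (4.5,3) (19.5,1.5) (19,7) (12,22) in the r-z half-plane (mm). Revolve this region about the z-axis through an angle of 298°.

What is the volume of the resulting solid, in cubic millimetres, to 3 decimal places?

Volume = 14885.819 mm³

Profile (r,z), 6 vertices: (2,30.5) (2.5,14) (4.5,3) (19.5,1.5) (19,7) (12,22)
edge 0: (2,30.5)→(2.5,14)  cross = 2·14 − 2.5·30.5 = -48.2500; (r_i+r_j)·cross = 4.5·-48.2500 = -217.1250
edge 1: (2.5,14)→(4.5,3)  cross = 2.5·3 − 4.5·14 = -55.5000; (r_i+r_j)·cross = 7·-55.5000 = -388.5000
edge 2: (4.5,3)→(19.5,1.5)  cross = 4.5·1.5 − 19.5·3 = -51.7500; (r_i+r_j)·cross = 24·-51.7500 = -1242.0000
edge 3: (19.5,1.5)→(19,7)  cross = 19.5·7 − 19·1.5 = 108.0000; (r_i+r_j)·cross = 38.5·108.0000 = 4158.0000
edge 4: (19,7)→(12,22)  cross = 19·22 − 12·7 = 334.0000; (r_i+r_j)·cross = 31·334.0000 = 10354.0000
edge 5: (12,22)→(2,30.5)  cross = 12·30.5 − 2·22 = 322.0000; (r_i+r_j)·cross = 14·322.0000 = 4508.0000
Σcross = 608.5000 → A = |Σcross|/2 = 304.2500 mm²
Σ(r_i+r_j)·cross = 17172.3750 → first moment M = |Σ|/6 = 2862.0625
R_c = M/A = 2862.0625/304.2500 = 9.4069 mm
θ = 298° = 5.201081 rad
V = θ·R_c·A = 5.201081·9.4069·304.2500 = 14885.819 mm³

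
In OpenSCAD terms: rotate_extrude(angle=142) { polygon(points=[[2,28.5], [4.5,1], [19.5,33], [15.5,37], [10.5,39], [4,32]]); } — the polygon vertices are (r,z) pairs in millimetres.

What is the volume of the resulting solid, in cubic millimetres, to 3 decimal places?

Volume = 7497.630 mm³

Profile (r,z), 6 vertices: (2,28.5) (4.5,1) (19.5,33) (15.5,37) (10.5,39) (4,32)
edge 0: (2,28.5)→(4.5,1)  cross = 2·1 − 4.5·28.5 = -126.2500; (r_i+r_j)·cross = 6.5·-126.2500 = -820.6250
edge 1: (4.5,1)→(19.5,33)  cross = 4.5·33 − 19.5·1 = 129.0000; (r_i+r_j)·cross = 24·129.0000 = 3096.0000
edge 2: (19.5,33)→(15.5,37)  cross = 19.5·37 − 15.5·33 = 210.0000; (r_i+r_j)·cross = 35·210.0000 = 7350.0000
edge 3: (15.5,37)→(10.5,39)  cross = 15.5·39 − 10.5·37 = 216.0000; (r_i+r_j)·cross = 26·216.0000 = 5616.0000
edge 4: (10.5,39)→(4,32)  cross = 10.5·32 − 4·39 = 180.0000; (r_i+r_j)·cross = 14.5·180.0000 = 2610.0000
edge 5: (4,32)→(2,28.5)  cross = 4·28.5 − 2·32 = 50.0000; (r_i+r_j)·cross = 6·50.0000 = 300.0000
Σcross = 658.7500 → A = |Σcross|/2 = 329.3750 mm²
Σ(r_i+r_j)·cross = 18151.3750 → first moment M = |Σ|/6 = 3025.2292
R_c = M/A = 3025.2292/329.3750 = 9.1848 mm
θ = 142° = 2.478368 rad
V = θ·R_c·A = 2.478368·9.1848·329.3750 = 7497.630 mm³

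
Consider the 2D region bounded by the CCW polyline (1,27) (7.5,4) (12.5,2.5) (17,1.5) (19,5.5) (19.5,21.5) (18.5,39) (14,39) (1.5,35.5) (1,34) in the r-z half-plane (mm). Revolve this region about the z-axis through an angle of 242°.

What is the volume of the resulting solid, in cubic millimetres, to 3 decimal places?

Volume = 26211.558 mm³

Profile (r,z), 10 vertices: (1,27) (7.5,4) (12.5,2.5) (17,1.5) (19,5.5) (19.5,21.5) (18.5,39) (14,39) (1.5,35.5) (1,34)
edge 0: (1,27)→(7.5,4)  cross = 1·4 − 7.5·27 = -198.5000; (r_i+r_j)·cross = 8.5·-198.5000 = -1687.2500
edge 1: (7.5,4)→(12.5,2.5)  cross = 7.5·2.5 − 12.5·4 = -31.2500; (r_i+r_j)·cross = 20·-31.2500 = -625.0000
edge 2: (12.5,2.5)→(17,1.5)  cross = 12.5·1.5 − 17·2.5 = -23.7500; (r_i+r_j)·cross = 29.5·-23.7500 = -700.6250
edge 3: (17,1.5)→(19,5.5)  cross = 17·5.5 − 19·1.5 = 65.0000; (r_i+r_j)·cross = 36·65.0000 = 2340.0000
edge 4: (19,5.5)→(19.5,21.5)  cross = 19·21.5 − 19.5·5.5 = 301.2500; (r_i+r_j)·cross = 38.5·301.2500 = 11598.1250
edge 5: (19.5,21.5)→(18.5,39)  cross = 19.5·39 − 18.5·21.5 = 362.7500; (r_i+r_j)·cross = 38·362.7500 = 13784.5000
edge 6: (18.5,39)→(14,39)  cross = 18.5·39 − 14·39 = 175.5000; (r_i+r_j)·cross = 32.5·175.5000 = 5703.7500
edge 7: (14,39)→(1.5,35.5)  cross = 14·35.5 − 1.5·39 = 438.5000; (r_i+r_j)·cross = 15.5·438.5000 = 6796.7500
edge 8: (1.5,35.5)→(1,34)  cross = 1.5·34 − 1·35.5 = 15.5000; (r_i+r_j)·cross = 2.5·15.5000 = 38.7500
edge 9: (1,34)→(1,27)  cross = 1·27 − 1·34 = -7.0000; (r_i+r_j)·cross = 2·-7.0000 = -14.0000
Σcross = 1098.0000 → A = |Σcross|/2 = 549.0000 mm²
Σ(r_i+r_j)·cross = 37235.0000 → first moment M = |Σ|/6 = 6205.8333
R_c = M/A = 6205.8333/549.0000 = 11.3039 mm
θ = 242° = 4.223697 rad
V = θ·R_c·A = 4.223697·11.3039·549.0000 = 26211.558 mm³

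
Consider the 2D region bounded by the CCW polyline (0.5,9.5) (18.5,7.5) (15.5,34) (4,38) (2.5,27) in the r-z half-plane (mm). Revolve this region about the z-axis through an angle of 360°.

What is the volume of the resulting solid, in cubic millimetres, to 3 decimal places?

Volume = 24205.186 mm³

Profile (r,z), 5 vertices: (0.5,9.5) (18.5,7.5) (15.5,34) (4,38) (2.5,27)
edge 0: (0.5,9.5)→(18.5,7.5)  cross = 0.5·7.5 − 18.5·9.5 = -172.0000; (r_i+r_j)·cross = 19·-172.0000 = -3268.0000
edge 1: (18.5,7.5)→(15.5,34)  cross = 18.5·34 − 15.5·7.5 = 512.7500; (r_i+r_j)·cross = 34·512.7500 = 17433.5000
edge 2: (15.5,34)→(4,38)  cross = 15.5·38 − 4·34 = 453.0000; (r_i+r_j)·cross = 19.5·453.0000 = 8833.5000
edge 3: (4,38)→(2.5,27)  cross = 4·27 − 2.5·38 = 13.0000; (r_i+r_j)·cross = 6.5·13.0000 = 84.5000
edge 4: (2.5,27)→(0.5,9.5)  cross = 2.5·9.5 − 0.5·27 = 10.2500; (r_i+r_j)·cross = 3·10.2500 = 30.7500
Σcross = 817.0000 → A = |Σcross|/2 = 408.5000 mm²
Σ(r_i+r_j)·cross = 23114.2500 → first moment M = |Σ|/6 = 3852.3750
R_c = M/A = 3852.3750/408.5000 = 9.4305 mm
θ = 360° = 6.283185 rad
V = θ·R_c·A = 6.283185·9.4305·408.5000 = 24205.186 mm³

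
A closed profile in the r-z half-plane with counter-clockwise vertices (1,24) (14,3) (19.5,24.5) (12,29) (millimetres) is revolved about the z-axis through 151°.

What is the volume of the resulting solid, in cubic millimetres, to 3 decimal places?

Profile (r,z), 4 vertices: (1,24) (14,3) (19.5,24.5) (12,29)
edge 0: (1,24)→(14,3)  cross = 1·3 − 14·24 = -333.0000; (r_i+r_j)·cross = 15·-333.0000 = -4995.0000
edge 1: (14,3)→(19.5,24.5)  cross = 14·24.5 − 19.5·3 = 284.5000; (r_i+r_j)·cross = 33.5·284.5000 = 9530.7500
edge 2: (19.5,24.5)→(12,29)  cross = 19.5·29 − 12·24.5 = 271.5000; (r_i+r_j)·cross = 31.5·271.5000 = 8552.2500
edge 3: (12,29)→(1,24)  cross = 12·24 − 1·29 = 259.0000; (r_i+r_j)·cross = 13·259.0000 = 3367.0000
Σcross = 482.0000 → A = |Σcross|/2 = 241.0000 mm²
Σ(r_i+r_j)·cross = 16455.0000 → first moment M = |Σ|/6 = 2742.5000
R_c = M/A = 2742.5000/241.0000 = 11.3797 mm
θ = 151° = 2.635447 rad
V = θ·R_c·A = 2.635447·11.3797·241.0000 = 7227.714 mm³

Volume = 7227.714 mm³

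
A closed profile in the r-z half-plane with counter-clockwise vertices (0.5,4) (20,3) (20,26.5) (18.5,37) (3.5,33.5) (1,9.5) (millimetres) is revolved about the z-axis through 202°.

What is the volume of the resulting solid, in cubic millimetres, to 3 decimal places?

Volume = 22087.298 mm³

Profile (r,z), 6 vertices: (0.5,4) (20,3) (20,26.5) (18.5,37) (3.5,33.5) (1,9.5)
edge 0: (0.5,4)→(20,3)  cross = 0.5·3 − 20·4 = -78.5000; (r_i+r_j)·cross = 20.5·-78.5000 = -1609.2500
edge 1: (20,3)→(20,26.5)  cross = 20·26.5 − 20·3 = 470.0000; (r_i+r_j)·cross = 40·470.0000 = 18800.0000
edge 2: (20,26.5)→(18.5,37)  cross = 20·37 − 18.5·26.5 = 249.7500; (r_i+r_j)·cross = 38.5·249.7500 = 9615.3750
edge 3: (18.5,37)→(3.5,33.5)  cross = 18.5·33.5 − 3.5·37 = 490.2500; (r_i+r_j)·cross = 22·490.2500 = 10785.5000
edge 4: (3.5,33.5)→(1,9.5)  cross = 3.5·9.5 − 1·33.5 = -0.2500; (r_i+r_j)·cross = 4.5·-0.2500 = -1.1250
edge 5: (1,9.5)→(0.5,4)  cross = 1·4 − 0.5·9.5 = -0.7500; (r_i+r_j)·cross = 1.5·-0.7500 = -1.1250
Σcross = 1130.5000 → A = |Σcross|/2 = 565.2500 mm²
Σ(r_i+r_j)·cross = 37589.3750 → first moment M = |Σ|/6 = 6264.8958
R_c = M/A = 6264.8958/565.2500 = 11.0834 mm
θ = 202° = 3.525565 rad
V = θ·R_c·A = 3.525565·11.0834·565.2500 = 22087.298 mm³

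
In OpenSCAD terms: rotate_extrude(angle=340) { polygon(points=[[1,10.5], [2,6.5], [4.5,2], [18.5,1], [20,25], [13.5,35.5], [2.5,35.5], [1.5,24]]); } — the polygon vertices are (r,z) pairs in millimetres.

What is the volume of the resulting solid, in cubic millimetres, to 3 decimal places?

Profile (r,z), 8 vertices: (1,10.5) (2,6.5) (4.5,2) (18.5,1) (20,25) (13.5,35.5) (2.5,35.5) (1.5,24)
edge 0: (1,10.5)→(2,6.5)  cross = 1·6.5 − 2·10.5 = -14.5000; (r_i+r_j)·cross = 3·-14.5000 = -43.5000
edge 1: (2,6.5)→(4.5,2)  cross = 2·2 − 4.5·6.5 = -25.2500; (r_i+r_j)·cross = 6.5·-25.2500 = -164.1250
edge 2: (4.5,2)→(18.5,1)  cross = 4.5·1 − 18.5·2 = -32.5000; (r_i+r_j)·cross = 23·-32.5000 = -747.5000
edge 3: (18.5,1)→(20,25)  cross = 18.5·25 − 20·1 = 442.5000; (r_i+r_j)·cross = 38.5·442.5000 = 17036.2500
edge 4: (20,25)→(13.5,35.5)  cross = 20·35.5 − 13.5·25 = 372.5000; (r_i+r_j)·cross = 33.5·372.5000 = 12478.7500
edge 5: (13.5,35.5)→(2.5,35.5)  cross = 13.5·35.5 − 2.5·35.5 = 390.5000; (r_i+r_j)·cross = 16·390.5000 = 6248.0000
edge 6: (2.5,35.5)→(1.5,24)  cross = 2.5·24 − 1.5·35.5 = 6.7500; (r_i+r_j)·cross = 4·6.7500 = 27.0000
edge 7: (1.5,24)→(1,10.5)  cross = 1.5·10.5 − 1·24 = -8.2500; (r_i+r_j)·cross = 2.5·-8.2500 = -20.6250
Σcross = 1131.7500 → A = |Σcross|/2 = 565.8750 mm²
Σ(r_i+r_j)·cross = 34814.2500 → first moment M = |Σ|/6 = 5802.3750
R_c = M/A = 5802.3750/565.8750 = 10.2538 mm
θ = 340° = 5.934119 rad
V = θ·R_c·A = 5.934119·10.2538·565.8750 = 34431.986 mm³

Volume = 34431.986 mm³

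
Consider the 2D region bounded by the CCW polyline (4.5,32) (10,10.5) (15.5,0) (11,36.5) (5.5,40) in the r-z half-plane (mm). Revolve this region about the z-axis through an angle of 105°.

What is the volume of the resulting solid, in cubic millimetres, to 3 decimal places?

Profile (r,z), 5 vertices: (4.5,32) (10,10.5) (15.5,0) (11,36.5) (5.5,40)
edge 0: (4.5,32)→(10,10.5)  cross = 4.5·10.5 − 10·32 = -272.7500; (r_i+r_j)·cross = 14.5·-272.7500 = -3954.8750
edge 1: (10,10.5)→(15.5,0)  cross = 10·0 − 15.5·10.5 = -162.7500; (r_i+r_j)·cross = 25.5·-162.7500 = -4150.1250
edge 2: (15.5,0)→(11,36.5)  cross = 15.5·36.5 − 11·0 = 565.7500; (r_i+r_j)·cross = 26.5·565.7500 = 14992.3750
edge 3: (11,36.5)→(5.5,40)  cross = 11·40 − 5.5·36.5 = 239.2500; (r_i+r_j)·cross = 16.5·239.2500 = 3947.6250
edge 4: (5.5,40)→(4.5,32)  cross = 5.5·32 − 4.5·40 = -4.0000; (r_i+r_j)·cross = 10·-4.0000 = -40.0000
Σcross = 365.5000 → A = |Σcross|/2 = 182.7500 mm²
Σ(r_i+r_j)·cross = 10795.0000 → first moment M = |Σ|/6 = 1799.1667
R_c = M/A = 1799.1667/182.7500 = 9.8450 mm
θ = 105° = 1.832596 rad
V = θ·R_c·A = 1.832596·9.8450·182.7500 = 3297.145 mm³

Volume = 3297.145 mm³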